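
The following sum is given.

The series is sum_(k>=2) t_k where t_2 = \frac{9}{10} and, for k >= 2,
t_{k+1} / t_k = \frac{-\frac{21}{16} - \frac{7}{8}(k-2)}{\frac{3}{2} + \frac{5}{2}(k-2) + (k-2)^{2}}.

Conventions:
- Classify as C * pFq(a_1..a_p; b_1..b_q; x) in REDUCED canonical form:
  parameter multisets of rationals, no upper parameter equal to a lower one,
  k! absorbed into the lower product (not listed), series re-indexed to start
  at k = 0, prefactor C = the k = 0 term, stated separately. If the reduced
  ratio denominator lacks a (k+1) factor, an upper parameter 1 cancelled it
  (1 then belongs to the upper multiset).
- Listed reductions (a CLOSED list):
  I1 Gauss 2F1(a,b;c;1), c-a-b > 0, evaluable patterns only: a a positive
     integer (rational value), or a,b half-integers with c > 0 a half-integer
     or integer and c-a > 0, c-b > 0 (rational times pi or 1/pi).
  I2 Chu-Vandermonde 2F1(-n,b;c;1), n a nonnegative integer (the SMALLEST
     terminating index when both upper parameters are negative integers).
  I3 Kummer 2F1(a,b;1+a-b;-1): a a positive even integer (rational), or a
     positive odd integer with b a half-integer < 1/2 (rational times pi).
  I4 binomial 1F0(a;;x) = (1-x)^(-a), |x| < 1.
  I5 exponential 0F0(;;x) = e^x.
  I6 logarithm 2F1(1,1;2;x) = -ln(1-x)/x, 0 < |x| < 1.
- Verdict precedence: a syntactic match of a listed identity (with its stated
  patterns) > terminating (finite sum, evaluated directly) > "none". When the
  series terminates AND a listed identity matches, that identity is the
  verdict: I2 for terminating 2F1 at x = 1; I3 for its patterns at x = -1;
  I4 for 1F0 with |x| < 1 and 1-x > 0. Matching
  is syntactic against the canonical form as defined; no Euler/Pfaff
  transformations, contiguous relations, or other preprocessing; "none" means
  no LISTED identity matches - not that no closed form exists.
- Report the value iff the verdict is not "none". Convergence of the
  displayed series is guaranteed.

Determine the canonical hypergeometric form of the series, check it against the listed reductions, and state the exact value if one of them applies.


With C = \frac{9}{10}: the canonical form is 0F0(-; -; -\frac{7}{8}). Verdict: exponential (I5) applies (the 0F0 exponential series at x = -\frac{7}{8}). Value: \frac{9}{10} \cdot e^{-\frac{7}{8}}.

First insight: t_0 being \frac{9}{10}, cancel k + 3/2 from the displayed ratio first; then C = 9/10, x = -7/8.
Term ratio: r(k) = -\frac{7}{8} * 1 / [(k+1)] - rational in k, leading ratio -\frac{7}{8}; with t_0 = \frac{9}{10}, classification follows.


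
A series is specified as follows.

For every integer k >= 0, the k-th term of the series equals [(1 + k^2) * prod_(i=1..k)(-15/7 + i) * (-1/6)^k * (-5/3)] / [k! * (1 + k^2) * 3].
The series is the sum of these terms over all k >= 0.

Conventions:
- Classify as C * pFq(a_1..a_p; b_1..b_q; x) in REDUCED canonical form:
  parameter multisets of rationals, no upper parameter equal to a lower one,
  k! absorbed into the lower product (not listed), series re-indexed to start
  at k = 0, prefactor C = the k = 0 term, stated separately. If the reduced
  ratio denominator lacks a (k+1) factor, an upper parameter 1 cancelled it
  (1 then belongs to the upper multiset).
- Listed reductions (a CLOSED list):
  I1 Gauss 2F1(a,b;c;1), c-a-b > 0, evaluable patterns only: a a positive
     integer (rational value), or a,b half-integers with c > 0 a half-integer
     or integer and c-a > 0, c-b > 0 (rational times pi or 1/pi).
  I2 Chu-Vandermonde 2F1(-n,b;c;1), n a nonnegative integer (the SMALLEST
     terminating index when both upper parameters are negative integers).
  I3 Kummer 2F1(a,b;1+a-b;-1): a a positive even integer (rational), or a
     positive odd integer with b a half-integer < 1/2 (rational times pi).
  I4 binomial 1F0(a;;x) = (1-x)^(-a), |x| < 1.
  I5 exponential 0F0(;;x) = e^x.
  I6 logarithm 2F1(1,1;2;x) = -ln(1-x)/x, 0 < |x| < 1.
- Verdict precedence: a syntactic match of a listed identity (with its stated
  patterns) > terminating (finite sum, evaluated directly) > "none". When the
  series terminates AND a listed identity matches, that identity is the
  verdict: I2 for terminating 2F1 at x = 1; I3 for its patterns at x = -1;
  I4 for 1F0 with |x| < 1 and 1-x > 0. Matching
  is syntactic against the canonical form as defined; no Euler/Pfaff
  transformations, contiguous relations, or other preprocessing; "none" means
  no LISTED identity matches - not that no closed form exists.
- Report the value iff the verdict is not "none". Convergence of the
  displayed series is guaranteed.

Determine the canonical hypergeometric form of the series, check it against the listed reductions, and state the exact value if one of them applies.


Prefactor -5/9, argument -1/6: 1F0 with upper {-8/7} over lower {-}. Verdict: the I4 binomial reduction matches (the 1F0 binomial series: exponent 8/7, x = -1/6). Hence: (-5/9) * (7/6)^(8/7).

The tell: t_0 = -5/9 here, and the constant factors (C = -5/9, x = -1/6) combine into one prefactor.
Adjacent-term ratio: r(k) = (-1/6) * (k-8/7) / [(k+1)] - rational; roots negated = parameters, x = (-1/6), C = -5/9.


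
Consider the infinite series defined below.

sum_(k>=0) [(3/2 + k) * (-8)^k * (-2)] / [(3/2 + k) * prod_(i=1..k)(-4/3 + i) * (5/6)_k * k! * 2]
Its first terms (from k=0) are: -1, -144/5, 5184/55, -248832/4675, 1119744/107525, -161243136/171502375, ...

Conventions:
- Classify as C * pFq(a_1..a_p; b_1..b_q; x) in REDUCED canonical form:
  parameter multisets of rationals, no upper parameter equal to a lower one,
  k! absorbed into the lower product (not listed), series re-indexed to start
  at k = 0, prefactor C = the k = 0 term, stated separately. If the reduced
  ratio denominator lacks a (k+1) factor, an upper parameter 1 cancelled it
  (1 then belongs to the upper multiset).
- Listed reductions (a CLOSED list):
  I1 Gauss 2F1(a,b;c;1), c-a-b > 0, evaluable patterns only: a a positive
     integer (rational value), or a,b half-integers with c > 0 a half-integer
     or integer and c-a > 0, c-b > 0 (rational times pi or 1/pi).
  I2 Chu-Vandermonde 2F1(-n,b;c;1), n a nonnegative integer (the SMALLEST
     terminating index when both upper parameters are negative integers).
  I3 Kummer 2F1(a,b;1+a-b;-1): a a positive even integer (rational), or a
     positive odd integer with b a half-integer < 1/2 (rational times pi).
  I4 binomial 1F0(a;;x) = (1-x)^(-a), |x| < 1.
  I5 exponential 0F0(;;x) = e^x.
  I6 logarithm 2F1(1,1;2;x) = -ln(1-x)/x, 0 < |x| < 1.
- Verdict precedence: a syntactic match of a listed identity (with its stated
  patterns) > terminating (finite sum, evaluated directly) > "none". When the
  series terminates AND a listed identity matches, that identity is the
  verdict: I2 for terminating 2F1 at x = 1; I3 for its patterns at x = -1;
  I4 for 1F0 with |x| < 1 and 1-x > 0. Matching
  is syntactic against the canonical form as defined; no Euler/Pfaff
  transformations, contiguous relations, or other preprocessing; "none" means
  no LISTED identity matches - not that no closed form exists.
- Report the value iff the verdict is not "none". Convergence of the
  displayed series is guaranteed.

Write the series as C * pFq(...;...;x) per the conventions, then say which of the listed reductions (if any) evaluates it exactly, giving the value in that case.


This is -1 * 0F2(-; -1/3, 5/6; -8) in reduced canonical form. Verdict: none. Every listed pattern misses the 0F2 form at -8, upper {-}.

Key observation: with t_0 = -1, the factor k + 3/2 cancels (top and bottom), leaving C = -1, x = -8.
Consecutive-term ratio: r(k) = (-8) * 1 / [(k-1/3) (k+5/6) (k+1)] ; factor over Q: parameters, x = (-8), and C = -1.


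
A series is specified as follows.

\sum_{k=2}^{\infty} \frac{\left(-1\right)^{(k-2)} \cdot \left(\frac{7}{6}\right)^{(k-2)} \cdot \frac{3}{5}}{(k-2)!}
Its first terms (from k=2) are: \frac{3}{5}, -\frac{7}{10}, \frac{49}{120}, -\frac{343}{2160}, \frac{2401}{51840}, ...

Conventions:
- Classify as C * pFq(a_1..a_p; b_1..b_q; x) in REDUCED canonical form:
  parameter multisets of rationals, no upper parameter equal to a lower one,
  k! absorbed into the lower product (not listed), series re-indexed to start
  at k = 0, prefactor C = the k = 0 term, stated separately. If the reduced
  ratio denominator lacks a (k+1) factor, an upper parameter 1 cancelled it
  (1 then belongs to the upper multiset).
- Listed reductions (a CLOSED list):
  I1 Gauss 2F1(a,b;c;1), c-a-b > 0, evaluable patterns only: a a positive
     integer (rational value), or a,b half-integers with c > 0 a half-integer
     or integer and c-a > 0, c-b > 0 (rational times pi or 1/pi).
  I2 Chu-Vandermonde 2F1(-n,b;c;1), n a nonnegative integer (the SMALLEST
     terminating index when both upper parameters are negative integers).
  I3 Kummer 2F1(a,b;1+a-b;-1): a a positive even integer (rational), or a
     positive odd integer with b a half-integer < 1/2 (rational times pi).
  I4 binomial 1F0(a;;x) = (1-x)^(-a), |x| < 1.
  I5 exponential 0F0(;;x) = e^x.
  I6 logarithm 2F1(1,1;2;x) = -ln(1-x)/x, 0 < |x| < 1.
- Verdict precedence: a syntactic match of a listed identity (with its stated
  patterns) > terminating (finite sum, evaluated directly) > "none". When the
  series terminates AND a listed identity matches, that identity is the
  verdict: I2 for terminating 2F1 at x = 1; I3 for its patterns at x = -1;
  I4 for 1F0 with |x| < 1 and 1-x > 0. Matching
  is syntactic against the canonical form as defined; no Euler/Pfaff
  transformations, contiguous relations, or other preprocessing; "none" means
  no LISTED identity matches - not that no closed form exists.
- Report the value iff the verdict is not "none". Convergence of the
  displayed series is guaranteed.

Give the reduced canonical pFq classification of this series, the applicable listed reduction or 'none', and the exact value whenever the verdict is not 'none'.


Reduced: x = -\frac{7}{6}, 0F0, upper = {-}, lower = {-}, C = \frac{3}{5}. Verdict: the I5 exponential reduction fires (the 0F0 exponential series at x = -\frac{7}{6}). Sum: \frac{3}{5} \cdot e^{-\frac{7}{6}}.

Key observation: t_0 = \frac{3}{5} here, and the (-1)^k factor (C = 3/5, x = -7/6) folds into the argument's sign.
Step ratio: r(k) = -\frac{7}{6} * 1 / [(k+1)] ; factor over Q: parameters, x = -\frac{7}{6}, and C = \frac{3}{5}.


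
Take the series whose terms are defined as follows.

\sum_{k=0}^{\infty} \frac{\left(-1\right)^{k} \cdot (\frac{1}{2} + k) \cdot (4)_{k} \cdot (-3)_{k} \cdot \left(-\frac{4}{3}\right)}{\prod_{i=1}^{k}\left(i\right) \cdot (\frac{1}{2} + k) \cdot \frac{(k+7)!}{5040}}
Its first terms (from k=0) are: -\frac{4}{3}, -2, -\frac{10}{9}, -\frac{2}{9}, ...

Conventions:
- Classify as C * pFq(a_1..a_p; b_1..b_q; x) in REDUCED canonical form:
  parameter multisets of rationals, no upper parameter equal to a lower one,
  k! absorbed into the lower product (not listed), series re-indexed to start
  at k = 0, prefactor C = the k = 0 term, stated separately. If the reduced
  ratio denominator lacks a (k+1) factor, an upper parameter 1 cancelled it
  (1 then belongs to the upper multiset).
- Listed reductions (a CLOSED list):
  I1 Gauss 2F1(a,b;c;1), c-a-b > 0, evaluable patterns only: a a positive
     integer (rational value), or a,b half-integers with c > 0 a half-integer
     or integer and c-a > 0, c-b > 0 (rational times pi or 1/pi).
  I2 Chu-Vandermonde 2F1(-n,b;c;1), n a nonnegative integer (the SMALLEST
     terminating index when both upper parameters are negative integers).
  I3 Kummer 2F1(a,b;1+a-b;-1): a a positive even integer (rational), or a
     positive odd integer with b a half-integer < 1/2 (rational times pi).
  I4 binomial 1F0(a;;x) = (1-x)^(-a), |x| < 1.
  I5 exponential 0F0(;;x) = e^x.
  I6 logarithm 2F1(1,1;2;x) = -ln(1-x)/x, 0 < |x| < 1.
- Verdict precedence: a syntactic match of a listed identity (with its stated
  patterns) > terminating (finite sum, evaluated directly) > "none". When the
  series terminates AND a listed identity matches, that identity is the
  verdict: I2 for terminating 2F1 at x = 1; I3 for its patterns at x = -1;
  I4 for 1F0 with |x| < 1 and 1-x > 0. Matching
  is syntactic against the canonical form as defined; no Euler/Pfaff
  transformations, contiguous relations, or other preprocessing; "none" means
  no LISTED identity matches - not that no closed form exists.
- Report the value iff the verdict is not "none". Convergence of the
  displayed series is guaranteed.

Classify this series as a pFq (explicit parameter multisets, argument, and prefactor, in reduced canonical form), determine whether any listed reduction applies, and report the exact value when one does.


Prefactor -\frac{4}{3}, argument -1: 2F1 with upper {-3, 4} over lower {8}. Verdict: Kummer's theorem (I3) applies (x = -1; c = 8 equals 1+a-b for upper {-3, 4}: listed pattern). Value: -\frac{14}{3}.

Key observation: t_0 being -\frac{4}{3}, the product of the first k integers (C = -4/3, x = -1) is k!.
Step ratio: r(k) = -1 * (k-3) (k+4) / [(k+8) (k+1)] - rational in k, leading ratio -1; with t_0 = -\frac{4}{3}, classification follows.


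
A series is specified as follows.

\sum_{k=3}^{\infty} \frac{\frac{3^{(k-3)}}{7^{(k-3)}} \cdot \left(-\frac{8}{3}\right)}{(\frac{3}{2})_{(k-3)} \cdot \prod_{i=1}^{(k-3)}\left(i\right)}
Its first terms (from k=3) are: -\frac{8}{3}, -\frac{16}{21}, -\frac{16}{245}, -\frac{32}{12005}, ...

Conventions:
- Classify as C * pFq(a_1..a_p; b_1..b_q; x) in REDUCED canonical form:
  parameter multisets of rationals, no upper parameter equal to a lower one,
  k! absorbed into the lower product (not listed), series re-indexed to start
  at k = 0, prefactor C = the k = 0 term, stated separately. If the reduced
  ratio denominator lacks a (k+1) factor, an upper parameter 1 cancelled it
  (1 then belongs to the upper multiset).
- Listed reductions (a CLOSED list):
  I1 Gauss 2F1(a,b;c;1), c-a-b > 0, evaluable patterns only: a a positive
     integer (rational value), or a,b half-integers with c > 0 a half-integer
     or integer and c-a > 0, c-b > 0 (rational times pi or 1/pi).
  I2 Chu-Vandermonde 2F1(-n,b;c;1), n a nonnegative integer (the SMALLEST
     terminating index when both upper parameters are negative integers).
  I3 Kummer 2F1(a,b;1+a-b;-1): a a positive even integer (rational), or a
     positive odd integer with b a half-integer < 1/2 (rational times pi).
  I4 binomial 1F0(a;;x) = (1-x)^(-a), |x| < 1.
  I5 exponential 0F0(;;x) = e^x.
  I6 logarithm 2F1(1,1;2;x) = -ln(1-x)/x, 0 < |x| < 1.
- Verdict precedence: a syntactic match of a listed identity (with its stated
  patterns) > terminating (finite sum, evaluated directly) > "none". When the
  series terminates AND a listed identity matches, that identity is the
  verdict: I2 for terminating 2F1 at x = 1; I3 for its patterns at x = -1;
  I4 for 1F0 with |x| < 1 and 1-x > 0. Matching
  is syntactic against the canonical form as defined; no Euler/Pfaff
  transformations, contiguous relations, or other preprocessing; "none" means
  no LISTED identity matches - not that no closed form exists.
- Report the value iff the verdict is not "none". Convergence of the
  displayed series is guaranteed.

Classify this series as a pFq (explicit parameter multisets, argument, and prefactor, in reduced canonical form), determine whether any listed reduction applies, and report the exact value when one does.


Classification (C = -\frac{8}{3}): 0F1 with upper {-}, lower {\frac{3}{2}}, argument x = \frac{3}{7}. Verdict: none (x = \frac{3}{7}): each listed identity misses the multisets {-} ; {\frac{3}{2}}.

Key observation: from the first term -\frac{8}{3}: the two geometric factors (C = -8/3, x = 3/7) combine into one argument.
Adjacent-term ratio: r(k) = \frac{3}{7} * 1 / [(k+\frac{3}{2}) (k+1)] - rational; roots negated = parameters, x = \frac{3}{7}, C = -\frac{8}{3}.


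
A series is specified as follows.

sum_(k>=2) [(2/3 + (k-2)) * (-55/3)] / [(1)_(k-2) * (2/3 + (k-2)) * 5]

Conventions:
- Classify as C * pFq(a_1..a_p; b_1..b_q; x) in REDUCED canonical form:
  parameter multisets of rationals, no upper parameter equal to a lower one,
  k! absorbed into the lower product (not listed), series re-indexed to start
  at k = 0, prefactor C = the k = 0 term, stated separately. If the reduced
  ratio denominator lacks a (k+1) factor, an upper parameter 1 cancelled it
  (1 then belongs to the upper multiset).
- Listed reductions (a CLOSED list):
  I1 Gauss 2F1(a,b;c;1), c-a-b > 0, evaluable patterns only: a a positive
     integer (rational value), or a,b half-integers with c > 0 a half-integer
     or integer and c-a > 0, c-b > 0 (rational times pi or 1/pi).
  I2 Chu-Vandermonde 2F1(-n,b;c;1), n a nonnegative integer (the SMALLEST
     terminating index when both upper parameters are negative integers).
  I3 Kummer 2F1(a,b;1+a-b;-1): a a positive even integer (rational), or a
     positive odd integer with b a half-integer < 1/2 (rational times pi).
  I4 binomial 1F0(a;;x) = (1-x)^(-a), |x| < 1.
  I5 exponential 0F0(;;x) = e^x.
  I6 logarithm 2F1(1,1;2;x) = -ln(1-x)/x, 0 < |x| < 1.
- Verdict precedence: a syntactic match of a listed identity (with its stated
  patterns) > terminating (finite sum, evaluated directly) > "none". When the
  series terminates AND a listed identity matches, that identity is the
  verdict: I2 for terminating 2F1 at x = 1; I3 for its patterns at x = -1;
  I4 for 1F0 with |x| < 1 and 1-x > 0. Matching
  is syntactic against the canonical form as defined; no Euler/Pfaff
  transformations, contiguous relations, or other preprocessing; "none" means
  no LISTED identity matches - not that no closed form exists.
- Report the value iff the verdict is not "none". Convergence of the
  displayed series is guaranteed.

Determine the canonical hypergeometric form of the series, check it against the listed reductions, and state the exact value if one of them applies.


The tell: t_0 = -11/3 here, and the constant factors (C = -11/3) combine into one prefactor.
Consecutive-term ratio: r(k) = 1 * 1 / [(k+1)] - rational in k. x = 1; t_0 = -11/3; negate the roots.

Prefactor -11/3, argument 1: 0F0 with upper {-} over lower {-}. Verdict (x = 1): exponential (I5) applies (the 0F0 exponential series at x = 1). Value: (-11/3) * e^(1).


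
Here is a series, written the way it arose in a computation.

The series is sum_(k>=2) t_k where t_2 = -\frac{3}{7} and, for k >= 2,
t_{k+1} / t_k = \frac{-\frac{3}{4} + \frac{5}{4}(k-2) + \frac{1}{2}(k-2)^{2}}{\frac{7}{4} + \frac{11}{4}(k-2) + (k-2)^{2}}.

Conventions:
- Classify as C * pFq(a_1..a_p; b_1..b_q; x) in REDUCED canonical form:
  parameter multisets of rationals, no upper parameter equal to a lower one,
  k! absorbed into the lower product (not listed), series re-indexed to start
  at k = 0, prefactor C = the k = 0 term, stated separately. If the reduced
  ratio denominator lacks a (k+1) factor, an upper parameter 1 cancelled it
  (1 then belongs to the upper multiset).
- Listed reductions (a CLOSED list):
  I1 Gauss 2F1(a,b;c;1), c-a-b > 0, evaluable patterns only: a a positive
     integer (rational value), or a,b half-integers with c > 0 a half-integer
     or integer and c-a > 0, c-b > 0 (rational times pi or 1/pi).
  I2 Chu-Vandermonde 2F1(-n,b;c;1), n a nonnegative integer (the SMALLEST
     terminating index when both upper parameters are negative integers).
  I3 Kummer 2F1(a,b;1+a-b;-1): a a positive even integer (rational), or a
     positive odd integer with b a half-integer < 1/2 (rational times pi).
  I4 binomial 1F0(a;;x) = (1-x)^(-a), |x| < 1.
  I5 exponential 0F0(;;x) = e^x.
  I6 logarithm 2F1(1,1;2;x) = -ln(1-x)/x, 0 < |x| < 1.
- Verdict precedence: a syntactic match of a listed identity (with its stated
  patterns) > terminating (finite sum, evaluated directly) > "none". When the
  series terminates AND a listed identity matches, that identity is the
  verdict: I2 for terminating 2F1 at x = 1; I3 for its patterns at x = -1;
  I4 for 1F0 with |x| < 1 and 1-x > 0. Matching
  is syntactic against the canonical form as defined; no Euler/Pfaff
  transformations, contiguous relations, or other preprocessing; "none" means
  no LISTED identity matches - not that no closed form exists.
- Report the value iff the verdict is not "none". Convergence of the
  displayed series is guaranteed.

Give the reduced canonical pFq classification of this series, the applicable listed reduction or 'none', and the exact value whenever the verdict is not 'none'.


The series (x = \frac{1}{2}) is 2F1: upper {-\frac{1}{2}, 3}, lower {\frac{7}{4}}, prefactor -\frac{3}{7}. Verdict: no listed reduction: x = \frac{1}{2} and upper {-\frac{1}{2}, 3} fail every I1-I6 pattern.

Key step: t_0 = -\frac{3}{7} here, and factor the ratio over Q (C = -3/7, x = 1/2): negated roots = parameters.
Ratio: r(k) = \frac{1}{2} * (k-\frac{1}{2}) (k+3) / [(k+\frac{7}{4}) (k+1)] - poly over poly, x = \frac{1}{2} from leading terms; C = -\frac{3}{7} at k = 0.


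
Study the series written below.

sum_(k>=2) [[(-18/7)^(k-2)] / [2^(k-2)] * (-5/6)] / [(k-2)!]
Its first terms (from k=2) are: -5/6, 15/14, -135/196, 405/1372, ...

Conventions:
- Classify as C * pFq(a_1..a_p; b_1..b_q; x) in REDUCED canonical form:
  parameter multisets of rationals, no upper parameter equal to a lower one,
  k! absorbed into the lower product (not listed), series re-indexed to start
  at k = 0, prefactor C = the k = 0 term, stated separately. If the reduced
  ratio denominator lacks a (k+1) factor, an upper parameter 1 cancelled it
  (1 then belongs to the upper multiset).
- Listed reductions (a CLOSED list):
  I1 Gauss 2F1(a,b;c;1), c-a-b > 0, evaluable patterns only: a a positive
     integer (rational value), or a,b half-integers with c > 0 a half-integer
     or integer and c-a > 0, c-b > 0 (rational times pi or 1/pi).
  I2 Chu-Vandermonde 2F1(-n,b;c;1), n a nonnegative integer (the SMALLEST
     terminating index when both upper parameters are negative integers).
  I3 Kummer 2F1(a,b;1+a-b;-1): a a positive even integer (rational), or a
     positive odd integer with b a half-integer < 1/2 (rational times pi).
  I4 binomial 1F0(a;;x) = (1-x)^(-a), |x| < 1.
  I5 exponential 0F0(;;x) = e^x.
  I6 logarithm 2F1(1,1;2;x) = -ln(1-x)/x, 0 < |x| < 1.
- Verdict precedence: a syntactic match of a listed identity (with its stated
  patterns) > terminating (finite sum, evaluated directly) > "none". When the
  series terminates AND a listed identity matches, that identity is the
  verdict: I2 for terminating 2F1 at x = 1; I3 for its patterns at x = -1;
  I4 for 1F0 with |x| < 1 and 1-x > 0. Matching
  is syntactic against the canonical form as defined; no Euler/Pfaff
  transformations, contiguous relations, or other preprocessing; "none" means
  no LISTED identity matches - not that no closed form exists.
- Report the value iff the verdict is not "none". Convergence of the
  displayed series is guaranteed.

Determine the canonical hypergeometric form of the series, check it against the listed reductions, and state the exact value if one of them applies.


The tell: t_0 being -5/6, the two k-th powers (C = -5/6) combine into one argument.
Step ratio: r(k) = (-9/7) * 1 / [(k+1)] - rational in k, leading ratio (-9/7); with t_0 = -5/6, classification follows.

This is -5/6 * 0F0(-; -; -9/7) in reduced canonical form. Verdict: this is the exponential series (I5) (the 0F0 exponential series at x = -9/7). Value: (-5/6) * e^(-9/7).


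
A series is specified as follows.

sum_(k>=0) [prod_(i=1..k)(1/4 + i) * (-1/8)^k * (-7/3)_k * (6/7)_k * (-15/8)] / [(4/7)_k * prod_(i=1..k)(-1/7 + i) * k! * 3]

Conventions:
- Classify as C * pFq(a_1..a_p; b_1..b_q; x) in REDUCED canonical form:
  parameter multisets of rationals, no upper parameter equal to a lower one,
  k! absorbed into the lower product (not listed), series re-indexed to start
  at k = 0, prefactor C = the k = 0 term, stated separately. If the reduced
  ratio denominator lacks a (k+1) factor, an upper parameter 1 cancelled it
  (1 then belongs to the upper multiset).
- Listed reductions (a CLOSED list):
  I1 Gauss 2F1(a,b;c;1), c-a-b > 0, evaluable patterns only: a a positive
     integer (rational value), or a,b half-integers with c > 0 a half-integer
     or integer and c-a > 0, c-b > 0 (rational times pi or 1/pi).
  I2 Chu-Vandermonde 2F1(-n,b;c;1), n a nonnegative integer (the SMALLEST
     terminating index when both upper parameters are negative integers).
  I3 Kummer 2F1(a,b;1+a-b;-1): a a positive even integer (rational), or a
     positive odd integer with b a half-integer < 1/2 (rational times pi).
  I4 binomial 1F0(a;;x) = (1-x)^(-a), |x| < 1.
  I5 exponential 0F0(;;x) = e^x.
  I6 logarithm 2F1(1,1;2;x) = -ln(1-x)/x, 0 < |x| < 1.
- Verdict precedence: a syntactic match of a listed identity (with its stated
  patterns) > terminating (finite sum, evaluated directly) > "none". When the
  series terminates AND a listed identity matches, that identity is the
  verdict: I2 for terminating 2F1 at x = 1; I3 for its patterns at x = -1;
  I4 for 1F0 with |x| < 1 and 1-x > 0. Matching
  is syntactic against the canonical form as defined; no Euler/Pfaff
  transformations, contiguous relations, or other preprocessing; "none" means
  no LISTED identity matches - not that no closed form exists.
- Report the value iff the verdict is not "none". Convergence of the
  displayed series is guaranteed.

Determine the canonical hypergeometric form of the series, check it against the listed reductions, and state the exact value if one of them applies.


Canonical form: C = -5/8 times 2F1 with upper {-7/3, 5/4}, lower {4/7}, x = -1/8. Verdict: none. Every listed pattern misses the 2F1 form at -1/8, upper {-7/3, 5/4}.

Key step: t_0 being -5/8, the parameter 6/7 appears in both the upper and lower lists and cancels.
Term ratio: r(k) = (-1/8) * (k-7/3) (k+5/4) / [(k+4/7) (k+1)] - rational; roots negated = parameters, x = (-1/8), C = -5/8.


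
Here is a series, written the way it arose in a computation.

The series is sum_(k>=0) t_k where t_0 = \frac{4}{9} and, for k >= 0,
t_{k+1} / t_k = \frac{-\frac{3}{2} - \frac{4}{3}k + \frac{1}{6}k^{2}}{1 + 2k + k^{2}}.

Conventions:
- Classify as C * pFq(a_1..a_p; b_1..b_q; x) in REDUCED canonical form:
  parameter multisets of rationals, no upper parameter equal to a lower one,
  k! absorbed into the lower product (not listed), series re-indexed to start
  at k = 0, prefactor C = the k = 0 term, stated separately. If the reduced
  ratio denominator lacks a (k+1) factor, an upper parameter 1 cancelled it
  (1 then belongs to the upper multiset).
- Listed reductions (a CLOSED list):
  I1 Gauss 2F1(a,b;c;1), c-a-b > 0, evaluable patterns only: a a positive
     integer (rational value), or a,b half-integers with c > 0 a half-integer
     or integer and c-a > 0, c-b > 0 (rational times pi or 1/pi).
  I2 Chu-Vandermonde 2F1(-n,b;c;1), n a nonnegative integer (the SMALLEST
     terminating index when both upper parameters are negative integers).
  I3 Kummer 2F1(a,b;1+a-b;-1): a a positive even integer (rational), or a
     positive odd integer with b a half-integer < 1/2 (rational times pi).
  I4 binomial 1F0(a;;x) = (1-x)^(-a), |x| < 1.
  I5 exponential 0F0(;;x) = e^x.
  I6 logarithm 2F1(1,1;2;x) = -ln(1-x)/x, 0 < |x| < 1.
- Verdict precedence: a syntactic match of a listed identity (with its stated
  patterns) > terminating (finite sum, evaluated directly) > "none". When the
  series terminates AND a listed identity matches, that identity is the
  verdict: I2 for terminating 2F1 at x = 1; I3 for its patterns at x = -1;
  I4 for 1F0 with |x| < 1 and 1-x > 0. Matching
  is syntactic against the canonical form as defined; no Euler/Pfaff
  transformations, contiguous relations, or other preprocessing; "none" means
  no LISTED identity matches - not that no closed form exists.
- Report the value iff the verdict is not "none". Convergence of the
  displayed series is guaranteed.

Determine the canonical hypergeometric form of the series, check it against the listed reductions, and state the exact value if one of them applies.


The tell: with t_0 = \frac{4}{9}, the parameter 1 appears in both the upper and lower lists and cancels.
Adjacent-term ratio: r(k) = \frac{1}{6} * (k-9) / [(k+1)] - rational in k, leading ratio \frac{1}{6}; with t_0 = \frac{4}{9}, classification follows.

Prefactor \frac{4}{9}, argument \frac{1}{6}: 1F0 with upper {-9} over lower {-}. Verdict: the binomial series (I4) fires (the 1F0 binomial series: exponent 9, x = \frac{1}{6}). Hence: \frac{1953125}{22674816}.


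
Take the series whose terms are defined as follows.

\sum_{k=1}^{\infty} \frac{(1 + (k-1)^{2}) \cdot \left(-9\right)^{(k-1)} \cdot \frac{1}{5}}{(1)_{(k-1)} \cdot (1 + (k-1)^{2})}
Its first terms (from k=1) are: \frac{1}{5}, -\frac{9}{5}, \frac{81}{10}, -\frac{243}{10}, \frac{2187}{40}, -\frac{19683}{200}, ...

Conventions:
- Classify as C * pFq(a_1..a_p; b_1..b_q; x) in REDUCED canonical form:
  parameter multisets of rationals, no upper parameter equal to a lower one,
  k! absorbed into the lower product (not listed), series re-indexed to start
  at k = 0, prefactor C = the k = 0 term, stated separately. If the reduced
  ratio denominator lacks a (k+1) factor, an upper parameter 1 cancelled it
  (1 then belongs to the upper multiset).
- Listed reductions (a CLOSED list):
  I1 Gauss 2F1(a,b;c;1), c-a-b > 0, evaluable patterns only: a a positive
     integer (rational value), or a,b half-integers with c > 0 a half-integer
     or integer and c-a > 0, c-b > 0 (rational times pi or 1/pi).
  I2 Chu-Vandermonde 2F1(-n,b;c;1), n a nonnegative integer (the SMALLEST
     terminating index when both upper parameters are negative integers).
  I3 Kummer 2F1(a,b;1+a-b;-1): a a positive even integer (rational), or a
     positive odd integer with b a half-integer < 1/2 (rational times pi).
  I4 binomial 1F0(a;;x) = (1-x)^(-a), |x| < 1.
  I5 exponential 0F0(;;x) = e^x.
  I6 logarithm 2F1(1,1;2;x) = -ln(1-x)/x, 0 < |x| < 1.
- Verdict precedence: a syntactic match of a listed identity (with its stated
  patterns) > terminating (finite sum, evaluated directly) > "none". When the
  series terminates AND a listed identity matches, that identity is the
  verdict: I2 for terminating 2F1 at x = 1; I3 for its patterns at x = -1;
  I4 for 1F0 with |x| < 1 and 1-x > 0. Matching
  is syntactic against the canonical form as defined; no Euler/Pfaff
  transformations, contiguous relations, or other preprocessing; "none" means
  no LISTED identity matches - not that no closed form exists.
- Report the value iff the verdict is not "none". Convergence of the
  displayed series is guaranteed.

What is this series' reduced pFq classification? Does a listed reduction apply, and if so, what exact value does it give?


x = -9 here; the reduced form reads 0F0, upper {-}, lower {-}, C = \frac{1}{5}. Verdict (x = -9): the exponential series (I5) applies (the 0F0 exponential series at x = -9). Sum: \frac{1}{5} \cdot e^{-9}.

Key observation: x = -9 and striking the common factor k^2 + 1 reduces the term (prefactor 1/5).
Consecutive-term ratio: r(k) = -9 * 1 / [(k+1)] - rational; roots negated = parameters, x = -9, C = \frac{1}{5}.


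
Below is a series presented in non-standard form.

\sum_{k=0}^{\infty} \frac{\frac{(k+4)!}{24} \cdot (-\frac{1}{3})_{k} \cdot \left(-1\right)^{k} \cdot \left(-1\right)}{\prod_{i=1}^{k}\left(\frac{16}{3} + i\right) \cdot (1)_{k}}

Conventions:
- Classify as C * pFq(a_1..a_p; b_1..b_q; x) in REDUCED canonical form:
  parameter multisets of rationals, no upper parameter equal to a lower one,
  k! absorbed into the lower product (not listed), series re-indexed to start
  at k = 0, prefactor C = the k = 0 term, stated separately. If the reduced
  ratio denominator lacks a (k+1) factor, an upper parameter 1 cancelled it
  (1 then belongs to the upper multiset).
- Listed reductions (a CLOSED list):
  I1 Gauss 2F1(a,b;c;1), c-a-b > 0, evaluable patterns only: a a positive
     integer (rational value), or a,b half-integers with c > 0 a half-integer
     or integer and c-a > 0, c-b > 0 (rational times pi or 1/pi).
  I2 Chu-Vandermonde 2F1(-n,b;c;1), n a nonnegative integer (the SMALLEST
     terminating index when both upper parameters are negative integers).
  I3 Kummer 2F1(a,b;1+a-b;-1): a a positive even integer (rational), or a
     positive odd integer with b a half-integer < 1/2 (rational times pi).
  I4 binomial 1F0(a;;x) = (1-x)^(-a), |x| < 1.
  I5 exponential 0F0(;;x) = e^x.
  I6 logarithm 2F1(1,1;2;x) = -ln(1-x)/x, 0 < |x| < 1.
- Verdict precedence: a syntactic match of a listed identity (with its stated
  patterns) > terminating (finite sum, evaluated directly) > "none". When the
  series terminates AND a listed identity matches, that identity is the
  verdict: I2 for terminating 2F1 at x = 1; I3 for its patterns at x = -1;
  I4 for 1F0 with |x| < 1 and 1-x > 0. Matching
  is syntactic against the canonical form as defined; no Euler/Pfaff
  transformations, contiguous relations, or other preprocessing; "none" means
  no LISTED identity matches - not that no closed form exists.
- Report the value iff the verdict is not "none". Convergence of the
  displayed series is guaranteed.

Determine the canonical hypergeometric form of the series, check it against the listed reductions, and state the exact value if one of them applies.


Classification (C = -1): 2F1 with upper {-\frac{1}{3}, 5}, lower {\frac{19}{3}}, argument x = -1. Verdict: none. Every listed pattern misses the 2F1 form at -1, upper {-\frac{1}{3}, 5}.

First insight: with t_0 = -1, the factorial ratio (C = -1, x = -1) (k+a-1)!/(a-1)! is a rising factorial (a)_k.
Term ratio: r(k) = -1 * (k-\frac{1}{3}) (k+5) / [(k+\frac{19}{3}) (k+1)] - rational in k, leading ratio -1; with t_0 = -1, classification follows.


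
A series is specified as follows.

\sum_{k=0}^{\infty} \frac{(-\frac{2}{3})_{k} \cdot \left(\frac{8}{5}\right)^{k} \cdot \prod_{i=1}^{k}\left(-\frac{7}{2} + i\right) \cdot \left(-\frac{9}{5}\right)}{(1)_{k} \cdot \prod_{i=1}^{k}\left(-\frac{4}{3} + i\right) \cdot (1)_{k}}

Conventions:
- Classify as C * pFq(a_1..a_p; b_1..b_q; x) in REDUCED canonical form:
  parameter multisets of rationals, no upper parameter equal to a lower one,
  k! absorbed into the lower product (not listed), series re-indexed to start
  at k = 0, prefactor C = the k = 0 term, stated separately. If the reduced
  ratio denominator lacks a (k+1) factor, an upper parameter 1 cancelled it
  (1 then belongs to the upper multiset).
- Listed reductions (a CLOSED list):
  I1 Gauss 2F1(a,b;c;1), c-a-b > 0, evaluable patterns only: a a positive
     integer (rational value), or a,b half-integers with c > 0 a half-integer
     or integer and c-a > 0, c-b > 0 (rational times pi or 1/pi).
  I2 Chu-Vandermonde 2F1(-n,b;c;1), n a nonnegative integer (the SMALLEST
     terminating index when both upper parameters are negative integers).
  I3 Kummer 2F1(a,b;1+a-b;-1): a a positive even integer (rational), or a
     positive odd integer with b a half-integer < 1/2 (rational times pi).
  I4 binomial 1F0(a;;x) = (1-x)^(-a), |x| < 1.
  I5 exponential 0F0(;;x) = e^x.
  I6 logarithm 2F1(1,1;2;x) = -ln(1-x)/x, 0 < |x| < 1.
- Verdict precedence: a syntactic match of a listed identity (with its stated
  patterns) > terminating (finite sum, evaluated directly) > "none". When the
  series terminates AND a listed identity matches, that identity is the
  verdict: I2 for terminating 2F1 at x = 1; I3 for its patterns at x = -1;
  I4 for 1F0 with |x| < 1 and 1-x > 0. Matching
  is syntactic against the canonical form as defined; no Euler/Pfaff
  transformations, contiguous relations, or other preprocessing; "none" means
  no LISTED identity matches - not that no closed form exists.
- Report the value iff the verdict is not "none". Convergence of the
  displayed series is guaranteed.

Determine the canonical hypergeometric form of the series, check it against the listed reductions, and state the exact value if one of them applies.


Key observation: from the first term -\frac{9}{5}: the lower running product (C = -9/5, x = 8/5) is a rising factorial.
Step ratio: r(k) = \frac{8}{5} * (k-\frac{5}{2}) (k-\frac{2}{3}) / [(k-\frac{1}{3}) (k+1) (k+1)] ; factor over Q: parameters, x = \frac{8}{5}, and C = -\frac{9}{5}.

At argument \frac{8}{5}: a 2F2 with upper {-\frac{5}{2}, -\frac{2}{3}}, lower {-\frac{1}{3}, 1}, scaled by C = -\frac{9}{5}. Verdict: none here - no I1-I6 shape fits x = \frac{8}{5} with lower {-\frac{1}{3}, 1}.


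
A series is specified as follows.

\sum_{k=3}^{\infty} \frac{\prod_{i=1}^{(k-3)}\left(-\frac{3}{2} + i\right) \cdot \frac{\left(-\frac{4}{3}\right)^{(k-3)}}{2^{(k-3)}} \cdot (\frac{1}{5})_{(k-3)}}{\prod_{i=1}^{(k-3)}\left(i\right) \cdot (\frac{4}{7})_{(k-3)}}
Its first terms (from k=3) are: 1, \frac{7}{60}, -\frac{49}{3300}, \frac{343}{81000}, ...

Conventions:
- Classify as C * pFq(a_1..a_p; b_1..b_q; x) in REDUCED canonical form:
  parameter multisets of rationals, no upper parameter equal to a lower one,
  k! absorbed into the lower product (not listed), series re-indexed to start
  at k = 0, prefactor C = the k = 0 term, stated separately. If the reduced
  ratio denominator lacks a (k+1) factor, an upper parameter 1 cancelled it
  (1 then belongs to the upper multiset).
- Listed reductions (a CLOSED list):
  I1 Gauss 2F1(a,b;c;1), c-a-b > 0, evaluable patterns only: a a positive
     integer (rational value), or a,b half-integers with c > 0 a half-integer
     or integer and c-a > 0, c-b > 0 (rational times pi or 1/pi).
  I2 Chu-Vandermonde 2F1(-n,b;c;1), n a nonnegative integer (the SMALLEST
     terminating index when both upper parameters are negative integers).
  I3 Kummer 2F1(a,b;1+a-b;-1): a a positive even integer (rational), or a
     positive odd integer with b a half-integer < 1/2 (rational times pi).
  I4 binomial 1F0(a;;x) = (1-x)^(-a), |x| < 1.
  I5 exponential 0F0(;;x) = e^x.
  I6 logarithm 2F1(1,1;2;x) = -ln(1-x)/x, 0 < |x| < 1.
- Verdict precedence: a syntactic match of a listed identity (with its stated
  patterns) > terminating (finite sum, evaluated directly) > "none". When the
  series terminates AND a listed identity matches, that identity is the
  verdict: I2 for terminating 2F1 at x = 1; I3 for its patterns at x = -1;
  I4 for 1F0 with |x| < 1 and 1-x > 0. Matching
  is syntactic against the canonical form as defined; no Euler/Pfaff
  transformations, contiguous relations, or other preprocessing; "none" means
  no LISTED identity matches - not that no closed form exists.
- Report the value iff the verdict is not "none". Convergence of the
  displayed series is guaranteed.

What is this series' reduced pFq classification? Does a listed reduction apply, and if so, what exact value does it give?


x = -\frac{2}{3} here; the reduced form reads 2F1, upper {-\frac{1}{2}, \frac{1}{5}}, lower {\frac{4}{7}}, C = 1. Verdict: none here - no I1-I6 shape fits x = -\frac{2}{3} with lower {\frac{4}{7}}.

The tell: t_0 = 1 here, and the two k-th powers (C = 1) combine into one argument.
Consecutive-term ratio: r(k) = -\frac{2}{3} * (k-\frac{1}{2}) (k+\frac{1}{5}) / [(k+\frac{4}{7}) (k+1)] - poly over poly, x = -\frac{2}{3} from leading terms; C = 1 at k = 0.


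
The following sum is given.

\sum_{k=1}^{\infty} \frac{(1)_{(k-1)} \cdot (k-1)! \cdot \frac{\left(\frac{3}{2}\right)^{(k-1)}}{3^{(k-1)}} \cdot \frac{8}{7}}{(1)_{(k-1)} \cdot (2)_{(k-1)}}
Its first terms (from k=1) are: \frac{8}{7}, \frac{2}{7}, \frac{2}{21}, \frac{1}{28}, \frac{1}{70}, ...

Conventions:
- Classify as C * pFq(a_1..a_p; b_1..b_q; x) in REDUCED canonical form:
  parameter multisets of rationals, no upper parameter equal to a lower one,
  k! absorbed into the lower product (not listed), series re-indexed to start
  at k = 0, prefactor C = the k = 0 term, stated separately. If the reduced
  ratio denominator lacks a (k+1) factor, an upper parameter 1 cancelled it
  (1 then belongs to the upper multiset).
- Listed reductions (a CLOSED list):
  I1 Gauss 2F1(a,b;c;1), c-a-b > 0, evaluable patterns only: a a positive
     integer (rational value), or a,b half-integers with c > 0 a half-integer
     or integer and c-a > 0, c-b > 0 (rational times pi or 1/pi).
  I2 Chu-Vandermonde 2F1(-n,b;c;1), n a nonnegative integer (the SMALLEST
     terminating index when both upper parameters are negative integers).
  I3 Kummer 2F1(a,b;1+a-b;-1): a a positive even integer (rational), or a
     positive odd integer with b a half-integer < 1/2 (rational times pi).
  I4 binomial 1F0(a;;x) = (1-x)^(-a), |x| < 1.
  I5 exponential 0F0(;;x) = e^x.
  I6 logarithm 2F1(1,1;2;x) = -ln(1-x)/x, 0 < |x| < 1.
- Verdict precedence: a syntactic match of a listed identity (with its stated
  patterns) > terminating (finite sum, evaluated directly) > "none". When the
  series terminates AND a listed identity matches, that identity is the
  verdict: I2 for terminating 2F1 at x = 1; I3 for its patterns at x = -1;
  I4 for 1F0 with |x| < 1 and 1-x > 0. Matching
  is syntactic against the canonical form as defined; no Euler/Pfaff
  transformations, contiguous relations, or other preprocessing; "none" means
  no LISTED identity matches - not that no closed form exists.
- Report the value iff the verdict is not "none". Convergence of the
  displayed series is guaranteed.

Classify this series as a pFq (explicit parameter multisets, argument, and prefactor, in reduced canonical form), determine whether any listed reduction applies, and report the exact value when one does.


Prefactor \frac{8}{7}, argument \frac{1}{2}: 2F1 with upper {1, 1} over lower {2}. Verdict: the I6 logarithm reduction matches (the logarithm: parameters (1,1;2), x = \frac{1}{2}). Sum: \left(-\frac{16}{7}\right) \cdot \ln\left(\frac{1}{2}\right).

The tell: t_0 being \frac{8}{7}, (1)_k (C = 8/7, x = 1/2) is k! itself.
Ratio: r(k) = \frac{1}{2} * (k+1) (k+1) / [(k+2) (k+1)] - rational in k, leading ratio \frac{1}{2}; with t_0 = \frac{8}{7}, classification follows.
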